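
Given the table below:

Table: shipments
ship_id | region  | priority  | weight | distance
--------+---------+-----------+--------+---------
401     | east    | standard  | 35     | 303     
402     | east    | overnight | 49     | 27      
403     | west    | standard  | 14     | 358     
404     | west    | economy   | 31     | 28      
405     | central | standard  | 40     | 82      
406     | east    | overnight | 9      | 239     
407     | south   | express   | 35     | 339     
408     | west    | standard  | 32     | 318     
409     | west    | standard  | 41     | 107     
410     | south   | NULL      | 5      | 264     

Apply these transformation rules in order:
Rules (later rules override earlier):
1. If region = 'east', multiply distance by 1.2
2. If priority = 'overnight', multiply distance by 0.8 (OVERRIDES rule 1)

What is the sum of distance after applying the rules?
2072.4

Step 1: Rule 2 takes priority for records with priority = 'overnight'
  - 2 records: 266 × 0.8 = 212.8
Step 2: Rule 1 applies to remaining records with region = 'east'
  - 1 records: 303 × 1.2 = 363.6
Step 3: Other records unchanged: 1496
Step 4: Final sum = 212.8 + 363.6 + 1496 = 2072.4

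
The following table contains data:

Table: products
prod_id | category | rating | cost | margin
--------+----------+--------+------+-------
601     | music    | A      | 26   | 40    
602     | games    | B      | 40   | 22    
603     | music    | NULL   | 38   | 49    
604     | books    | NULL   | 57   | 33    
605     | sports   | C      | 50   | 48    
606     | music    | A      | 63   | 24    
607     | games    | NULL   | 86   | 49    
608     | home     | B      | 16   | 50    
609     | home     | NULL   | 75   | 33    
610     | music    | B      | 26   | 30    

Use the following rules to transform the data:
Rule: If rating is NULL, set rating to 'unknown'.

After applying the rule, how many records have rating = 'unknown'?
4

Step 1: Count records where rating IS NULL
Step 2: Found 4 records with NULL rating
Step 3: These records will have rating set to 'unknown'
Step 4: Records already having rating = 'unknown': 0
Step 5: Answer: 4 + 0 = 4 records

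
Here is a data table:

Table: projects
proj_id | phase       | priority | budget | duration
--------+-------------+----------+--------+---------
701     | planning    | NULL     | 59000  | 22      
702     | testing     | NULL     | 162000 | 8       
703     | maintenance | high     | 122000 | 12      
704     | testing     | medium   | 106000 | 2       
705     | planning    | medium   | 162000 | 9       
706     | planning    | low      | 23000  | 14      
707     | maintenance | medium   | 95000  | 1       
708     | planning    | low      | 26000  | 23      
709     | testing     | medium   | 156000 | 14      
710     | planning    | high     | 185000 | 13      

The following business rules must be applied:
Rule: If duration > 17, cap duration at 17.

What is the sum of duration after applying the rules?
107

Step 1: 2 records have duration > 17
Step 2: These records originally summed to 45
Step 3: After capping: 2 × 17 = 34
Step 4: Unaffected records sum: 73
Step 5: Final sum = 34 + 73 = 107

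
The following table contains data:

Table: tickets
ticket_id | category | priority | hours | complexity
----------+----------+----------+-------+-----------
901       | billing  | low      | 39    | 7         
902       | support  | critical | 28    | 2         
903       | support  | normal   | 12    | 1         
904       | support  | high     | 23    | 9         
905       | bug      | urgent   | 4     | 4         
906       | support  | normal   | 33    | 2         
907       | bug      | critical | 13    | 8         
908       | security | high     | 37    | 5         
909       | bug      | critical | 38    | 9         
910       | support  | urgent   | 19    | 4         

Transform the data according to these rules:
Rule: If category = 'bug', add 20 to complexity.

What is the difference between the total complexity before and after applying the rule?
60

Step 1: Original sum of complexity = 51
Step 2: 3 records have category = 'bug'
Step 3: Each affected record changes by 20
Step 4: Total change = 3 × 20 = 60
Step 5: New sum = 51 + 60 = 111
Step 6: Difference = |111 - 51| = 60
        (Sum increased by 60)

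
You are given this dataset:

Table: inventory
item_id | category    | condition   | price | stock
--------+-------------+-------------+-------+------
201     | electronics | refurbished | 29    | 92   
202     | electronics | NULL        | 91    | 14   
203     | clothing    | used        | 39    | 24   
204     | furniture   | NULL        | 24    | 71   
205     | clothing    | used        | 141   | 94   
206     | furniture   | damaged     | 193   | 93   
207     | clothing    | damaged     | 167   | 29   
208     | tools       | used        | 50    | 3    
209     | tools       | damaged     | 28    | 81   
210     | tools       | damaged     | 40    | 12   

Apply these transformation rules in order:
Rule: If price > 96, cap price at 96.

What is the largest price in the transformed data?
96

Step 1: Original maximum price = 193
Step 2: Apply cap at 96
Step 3: 3 records had price > 96 and were capped
Step 4: Maximum after transformation = 96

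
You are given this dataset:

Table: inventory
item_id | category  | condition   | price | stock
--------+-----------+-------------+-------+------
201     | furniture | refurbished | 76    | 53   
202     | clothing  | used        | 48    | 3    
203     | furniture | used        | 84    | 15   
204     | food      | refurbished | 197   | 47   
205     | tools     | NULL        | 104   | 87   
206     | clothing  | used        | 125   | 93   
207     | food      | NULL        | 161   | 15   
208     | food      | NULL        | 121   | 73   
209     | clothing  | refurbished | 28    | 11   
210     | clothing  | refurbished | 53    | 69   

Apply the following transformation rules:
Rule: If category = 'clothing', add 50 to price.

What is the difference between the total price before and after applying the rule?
200

Step 1: Original sum of price = 997
Step 2: 4 records have category = 'clothing'
Step 3: Each affected record changes by 50
Step 4: Total change = 4 × 50 = 200
Step 5: New sum = 997 + 200 = 1197
Step 6: Difference = |1197 - 997| = 200
        (Sum increased by 200)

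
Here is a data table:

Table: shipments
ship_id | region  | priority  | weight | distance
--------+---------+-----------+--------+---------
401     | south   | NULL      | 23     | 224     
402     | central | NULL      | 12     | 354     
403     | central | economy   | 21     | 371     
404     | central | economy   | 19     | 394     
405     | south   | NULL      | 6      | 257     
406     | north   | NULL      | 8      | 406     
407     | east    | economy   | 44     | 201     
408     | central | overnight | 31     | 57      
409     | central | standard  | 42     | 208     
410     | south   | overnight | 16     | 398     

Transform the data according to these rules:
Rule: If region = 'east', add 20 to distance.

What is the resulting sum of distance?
2890

Step 1: Count records where region = 'east': 1
Step 2: Total bonus added: 1 × 20 = 20
Step 3: Original sum of distance: 2870
Step 4: Final sum = 2870 + 20 = 2890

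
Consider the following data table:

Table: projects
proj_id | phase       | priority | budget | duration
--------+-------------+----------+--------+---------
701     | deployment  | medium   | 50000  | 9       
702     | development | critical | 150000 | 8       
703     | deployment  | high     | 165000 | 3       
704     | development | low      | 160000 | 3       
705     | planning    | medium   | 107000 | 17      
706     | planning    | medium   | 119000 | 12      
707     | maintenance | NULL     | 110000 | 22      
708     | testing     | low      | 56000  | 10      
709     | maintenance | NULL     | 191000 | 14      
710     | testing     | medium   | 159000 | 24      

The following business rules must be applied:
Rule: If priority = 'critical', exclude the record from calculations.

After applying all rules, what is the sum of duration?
114

Step 1: Identify records where priority = 'critical'
Step 2: The excluded records sum to 8
Step 3: Original total duration = 122
Step 4: Remaining total = 122 - 8 = 114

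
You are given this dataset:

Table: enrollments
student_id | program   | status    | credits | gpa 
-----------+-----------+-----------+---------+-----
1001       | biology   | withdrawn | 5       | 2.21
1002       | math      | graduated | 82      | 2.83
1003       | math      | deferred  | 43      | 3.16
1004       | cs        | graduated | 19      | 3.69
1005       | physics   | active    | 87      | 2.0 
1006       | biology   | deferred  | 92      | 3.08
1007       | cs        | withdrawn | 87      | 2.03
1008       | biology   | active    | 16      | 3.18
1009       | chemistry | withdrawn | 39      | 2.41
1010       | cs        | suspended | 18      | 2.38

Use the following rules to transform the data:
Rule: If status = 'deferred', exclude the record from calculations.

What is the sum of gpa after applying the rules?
20.73

Step 1: Identify records where status = 'deferred'
Step 2: The excluded records sum to 6.24
Step 3: Original total gpa = 26.97
Step 4: Remaining total = 26.97 - 6.24 = 20.73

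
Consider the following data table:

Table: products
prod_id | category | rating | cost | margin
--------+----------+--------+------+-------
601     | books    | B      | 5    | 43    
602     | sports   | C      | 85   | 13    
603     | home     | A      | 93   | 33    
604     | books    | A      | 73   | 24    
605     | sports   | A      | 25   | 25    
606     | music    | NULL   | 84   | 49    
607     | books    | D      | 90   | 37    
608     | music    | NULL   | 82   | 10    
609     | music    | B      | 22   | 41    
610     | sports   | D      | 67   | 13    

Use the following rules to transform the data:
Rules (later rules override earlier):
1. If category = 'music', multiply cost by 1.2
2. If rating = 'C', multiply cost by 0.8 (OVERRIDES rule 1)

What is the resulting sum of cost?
646.6

Step 1: Rule 2 takes priority for records with rating = 'C'
  - 1 records: 85 × 0.8 = 68.0
Step 2: Rule 1 applies to remaining records with category = 'music'
  - 3 records: 188 × 1.2 = 225.6
Step 3: Other records unchanged: 353
Step 4: Final sum = 68.0 + 225.6 + 353 = 646.6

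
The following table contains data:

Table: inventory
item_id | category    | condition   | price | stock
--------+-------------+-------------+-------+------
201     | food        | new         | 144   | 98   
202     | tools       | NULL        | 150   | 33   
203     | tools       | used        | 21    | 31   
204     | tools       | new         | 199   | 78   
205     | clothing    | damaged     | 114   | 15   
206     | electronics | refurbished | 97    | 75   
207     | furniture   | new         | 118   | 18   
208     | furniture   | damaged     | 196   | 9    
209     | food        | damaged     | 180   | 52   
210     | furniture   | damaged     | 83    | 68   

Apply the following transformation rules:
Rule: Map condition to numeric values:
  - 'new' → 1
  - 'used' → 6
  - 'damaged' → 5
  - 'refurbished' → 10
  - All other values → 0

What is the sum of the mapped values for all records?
39

Step 1: Apply mapping to each record
Step 2: Count by status:
  'new': 3 records × 1 = 3
  'used': 1 records × 6 = 6
  'damaged': 4 records × 5 = 20
  'refurbished': 1 records × 10 = 10
Step 3: Sum all mapped values = 39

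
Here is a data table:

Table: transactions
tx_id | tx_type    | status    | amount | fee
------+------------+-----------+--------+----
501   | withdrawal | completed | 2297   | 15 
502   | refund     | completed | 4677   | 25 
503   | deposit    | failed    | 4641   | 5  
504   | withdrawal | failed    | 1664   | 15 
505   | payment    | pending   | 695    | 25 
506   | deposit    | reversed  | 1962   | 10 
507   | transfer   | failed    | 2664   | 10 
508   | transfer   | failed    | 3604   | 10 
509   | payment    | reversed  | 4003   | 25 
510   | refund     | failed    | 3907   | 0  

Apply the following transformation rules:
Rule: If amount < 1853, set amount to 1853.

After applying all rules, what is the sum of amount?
31461

Step 1: 2 records have amount < 1853
Step 2: These records originally summed to 2359
Step 3: After setting to minimum: 2 × 1853 = 3706
Step 4: Unaffected records sum: 27755
Step 5: Final sum = 3706 + 27755 = 31461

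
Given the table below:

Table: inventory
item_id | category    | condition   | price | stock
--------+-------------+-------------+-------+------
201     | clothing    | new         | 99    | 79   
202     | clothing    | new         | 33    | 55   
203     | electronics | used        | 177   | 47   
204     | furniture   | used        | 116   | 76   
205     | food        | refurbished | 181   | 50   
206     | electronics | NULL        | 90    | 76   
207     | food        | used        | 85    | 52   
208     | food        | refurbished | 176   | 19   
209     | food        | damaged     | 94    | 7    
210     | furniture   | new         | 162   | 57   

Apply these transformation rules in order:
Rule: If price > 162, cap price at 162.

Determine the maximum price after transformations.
162

Step 1: Original maximum price = 181
Step 2: Apply cap at 162
Step 3: 3 records had price > 162 and were capped
Step 4: Maximum after transformation = 162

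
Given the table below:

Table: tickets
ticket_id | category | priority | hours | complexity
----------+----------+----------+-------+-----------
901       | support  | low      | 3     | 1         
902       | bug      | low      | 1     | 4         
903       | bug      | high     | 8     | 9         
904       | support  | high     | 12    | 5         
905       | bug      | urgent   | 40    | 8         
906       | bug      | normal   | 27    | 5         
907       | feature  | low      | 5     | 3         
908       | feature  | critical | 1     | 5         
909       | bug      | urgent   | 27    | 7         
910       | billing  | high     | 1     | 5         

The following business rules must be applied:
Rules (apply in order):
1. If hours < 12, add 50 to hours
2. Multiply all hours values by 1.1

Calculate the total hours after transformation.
467.5

Step 1: Apply Rule 1 - Add 50 to records with hours < 12
  - 6 records affected: 19 + (6 × 50) = 319
  - Unaffected records: 106
  - Sum after Rule 1: 425
Step 2: Apply Rule 2 - Multiply all by 1.1
  - 425 × 1.1 = 467.5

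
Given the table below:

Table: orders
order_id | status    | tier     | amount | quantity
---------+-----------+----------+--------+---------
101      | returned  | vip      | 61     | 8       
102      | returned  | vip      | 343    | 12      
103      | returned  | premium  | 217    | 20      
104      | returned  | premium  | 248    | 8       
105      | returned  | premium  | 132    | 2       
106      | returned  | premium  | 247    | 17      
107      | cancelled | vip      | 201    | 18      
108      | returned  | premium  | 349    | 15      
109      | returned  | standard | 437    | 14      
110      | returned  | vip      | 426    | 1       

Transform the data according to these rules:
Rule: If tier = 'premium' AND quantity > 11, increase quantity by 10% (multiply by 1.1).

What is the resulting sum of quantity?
120.2

Step 1: Find records where tier = 'premium' AND quantity > 11
Step 2: 3 records match, summing to 52
Step 3: After multiplier: 52 × 1.1 = 57.2
Step 4: Unaffected records sum: 63
Step 5: Final sum = 57.2 + 63 = 120.2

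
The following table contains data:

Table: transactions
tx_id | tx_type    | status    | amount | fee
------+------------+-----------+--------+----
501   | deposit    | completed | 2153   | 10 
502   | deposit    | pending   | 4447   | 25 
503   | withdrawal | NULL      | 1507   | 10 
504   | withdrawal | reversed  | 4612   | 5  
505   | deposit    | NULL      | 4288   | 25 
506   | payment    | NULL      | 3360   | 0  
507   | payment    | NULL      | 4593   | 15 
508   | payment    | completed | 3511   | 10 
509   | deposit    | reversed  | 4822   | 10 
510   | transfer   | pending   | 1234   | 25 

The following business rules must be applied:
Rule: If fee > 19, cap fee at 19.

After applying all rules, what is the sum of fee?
117

Step 1: 3 records have fee > 19
Step 2: These records originally summed to 75
Step 3: After capping: 3 × 19 = 57
Step 4: Unaffected records sum: 60
Step 5: Final sum = 57 + 60 = 117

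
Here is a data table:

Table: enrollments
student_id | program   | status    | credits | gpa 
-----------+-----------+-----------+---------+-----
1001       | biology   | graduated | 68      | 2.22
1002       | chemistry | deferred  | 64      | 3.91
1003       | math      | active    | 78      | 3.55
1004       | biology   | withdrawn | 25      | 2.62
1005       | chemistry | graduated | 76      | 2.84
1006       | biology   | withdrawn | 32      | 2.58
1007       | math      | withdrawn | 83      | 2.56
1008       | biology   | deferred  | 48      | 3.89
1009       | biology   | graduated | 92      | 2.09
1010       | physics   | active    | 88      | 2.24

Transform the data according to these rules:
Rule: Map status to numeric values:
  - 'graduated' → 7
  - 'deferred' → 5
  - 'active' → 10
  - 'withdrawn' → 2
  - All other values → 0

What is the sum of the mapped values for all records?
57

Step 1: Apply mapping to each record
Step 2: Count by status:
  'graduated': 3 records × 7 = 21
  'deferred': 2 records × 5 = 10
  'active': 2 records × 10 = 20
  'withdrawn': 3 records × 2 = 6
Step 3: Sum all mapped values = 57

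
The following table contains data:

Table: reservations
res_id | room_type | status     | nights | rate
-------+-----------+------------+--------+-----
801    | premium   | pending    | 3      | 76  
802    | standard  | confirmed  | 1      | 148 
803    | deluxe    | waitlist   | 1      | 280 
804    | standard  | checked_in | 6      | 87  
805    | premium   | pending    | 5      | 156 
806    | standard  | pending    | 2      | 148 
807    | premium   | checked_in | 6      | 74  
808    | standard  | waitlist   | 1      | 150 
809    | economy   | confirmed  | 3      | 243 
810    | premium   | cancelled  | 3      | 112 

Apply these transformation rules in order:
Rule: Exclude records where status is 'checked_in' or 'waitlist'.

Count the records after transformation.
6

Step 1: Count records to exclude
  - 2 (checked_in) + 2 (waitlist) = 4 records
Step 2: Total records: 10
Step 3: Remaining = 10 - 4 = 6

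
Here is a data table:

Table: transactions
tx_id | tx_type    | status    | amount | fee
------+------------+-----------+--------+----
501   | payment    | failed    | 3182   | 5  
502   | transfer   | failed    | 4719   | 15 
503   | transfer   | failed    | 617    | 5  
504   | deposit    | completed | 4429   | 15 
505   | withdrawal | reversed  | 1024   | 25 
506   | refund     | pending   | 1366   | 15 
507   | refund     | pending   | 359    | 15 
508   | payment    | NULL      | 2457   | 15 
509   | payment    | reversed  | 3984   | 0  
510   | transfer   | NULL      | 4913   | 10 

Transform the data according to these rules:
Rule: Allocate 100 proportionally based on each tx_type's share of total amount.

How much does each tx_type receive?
deposit: 16.37, payment: 35.57, refund: 6.38, transfer: 37.89, withdrawal: 3.79

Step 1: Calculate total amount = 27050
Step 2: Calculate each tx_type's proportion:
  deposit: 4429/27050 = 16.37% → 16.37
  payment: 9623/27050 = 35.57% → 35.57
  refund: 1725/27050 = 6.38% → 6.38
  transfer: 10249/27050 = 37.89% → 37.89
  withdrawal: 1024/27050 = 3.79% → 3.79
Step 3: Verify: sum of allocations ≈ 100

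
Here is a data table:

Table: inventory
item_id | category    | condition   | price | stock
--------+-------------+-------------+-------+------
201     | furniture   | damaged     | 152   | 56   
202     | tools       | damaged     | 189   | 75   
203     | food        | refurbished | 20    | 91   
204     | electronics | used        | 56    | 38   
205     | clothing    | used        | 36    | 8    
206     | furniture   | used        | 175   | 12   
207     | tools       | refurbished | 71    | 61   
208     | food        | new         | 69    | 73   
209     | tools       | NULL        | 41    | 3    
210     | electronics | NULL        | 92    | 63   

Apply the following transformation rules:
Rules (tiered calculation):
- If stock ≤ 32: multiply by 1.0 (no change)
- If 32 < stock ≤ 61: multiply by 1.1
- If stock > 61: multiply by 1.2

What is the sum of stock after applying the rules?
555.9

Step 1: Tier 1 (stock ≤ 32): 3 records, sum = 23 × 1.0 = 23.0
Step 2: Tier 2 (32 < stock ≤ 61): 3 records, sum = 155 × 1.1 = 170.5
Step 3: Tier 3 (stock > 61): 4 records, sum = 302 × 1.2 = 362.4
Step 4: Final sum = 23.0 + 170.5 + 362.4 = 555.9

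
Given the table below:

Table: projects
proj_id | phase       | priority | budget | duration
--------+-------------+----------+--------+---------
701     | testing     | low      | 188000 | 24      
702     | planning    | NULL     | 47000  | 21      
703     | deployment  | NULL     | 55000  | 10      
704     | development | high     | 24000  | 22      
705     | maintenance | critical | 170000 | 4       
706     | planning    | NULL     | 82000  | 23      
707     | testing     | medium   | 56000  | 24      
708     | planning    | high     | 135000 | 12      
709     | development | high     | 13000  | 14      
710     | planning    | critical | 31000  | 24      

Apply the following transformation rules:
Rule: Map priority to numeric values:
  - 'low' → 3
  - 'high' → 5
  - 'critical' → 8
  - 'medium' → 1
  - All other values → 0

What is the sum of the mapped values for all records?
35

Step 1: Apply mapping to each record
Step 2: Count by status:
  'low': 1 records × 3 = 3
  'high': 3 records × 5 = 15
  'critical': 2 records × 8 = 16
  'medium': 1 records × 1 = 1
Step 3: Sum all mapped values = 35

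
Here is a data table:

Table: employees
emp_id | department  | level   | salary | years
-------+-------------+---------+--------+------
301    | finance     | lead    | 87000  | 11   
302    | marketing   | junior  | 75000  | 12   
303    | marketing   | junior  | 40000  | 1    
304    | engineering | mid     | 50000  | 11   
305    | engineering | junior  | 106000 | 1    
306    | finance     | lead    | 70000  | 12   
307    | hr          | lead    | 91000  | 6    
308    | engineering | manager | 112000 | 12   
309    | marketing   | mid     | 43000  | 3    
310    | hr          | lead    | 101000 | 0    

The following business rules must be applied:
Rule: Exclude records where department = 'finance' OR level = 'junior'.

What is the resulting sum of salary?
397000

Step 1: Find records where department = 'finance' OR level = 'junior'
Step 2: 5 records match, summing to 378000
Step 3: Original sum: 775000
Step 4: Remaining sum = 775000 - 378000 = 397000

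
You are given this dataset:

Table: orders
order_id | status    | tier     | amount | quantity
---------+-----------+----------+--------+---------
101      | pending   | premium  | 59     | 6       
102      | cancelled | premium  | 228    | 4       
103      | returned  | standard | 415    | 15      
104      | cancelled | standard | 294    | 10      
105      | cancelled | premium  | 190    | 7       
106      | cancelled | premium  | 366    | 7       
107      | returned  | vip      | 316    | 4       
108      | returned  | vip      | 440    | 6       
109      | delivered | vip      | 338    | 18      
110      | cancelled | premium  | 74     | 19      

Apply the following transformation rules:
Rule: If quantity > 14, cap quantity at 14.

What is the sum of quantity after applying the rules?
86

Step 1: 3 records have quantity > 14
Step 2: These records originally summed to 52
Step 3: After capping: 3 × 14 = 42
Step 4: Unaffected records sum: 44
Step 5: Final sum = 42 + 44 = 86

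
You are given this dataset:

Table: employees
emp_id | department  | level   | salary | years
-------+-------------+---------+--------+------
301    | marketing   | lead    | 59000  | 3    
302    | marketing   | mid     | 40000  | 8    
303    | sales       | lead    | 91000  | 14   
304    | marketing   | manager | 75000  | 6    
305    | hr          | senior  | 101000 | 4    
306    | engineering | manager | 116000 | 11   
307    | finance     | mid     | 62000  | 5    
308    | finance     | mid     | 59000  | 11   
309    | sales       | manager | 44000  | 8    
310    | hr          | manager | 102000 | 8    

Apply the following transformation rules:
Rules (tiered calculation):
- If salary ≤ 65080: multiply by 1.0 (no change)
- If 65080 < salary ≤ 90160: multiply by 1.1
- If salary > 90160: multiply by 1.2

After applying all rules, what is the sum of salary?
838500.0

Step 1: Tier 1 (salary ≤ 65080): 5 records, sum = 264000 × 1.0 = 264000.0
Step 2: Tier 2 (65080 < salary ≤ 90160): 1 records, sum = 75000 × 1.1 = 82500.0
Step 3: Tier 3 (salary > 90160): 4 records, sum = 410000 × 1.2 = 492000.0
Step 4: Final sum = 264000.0 + 82500.0 + 492000.0 = 838500.0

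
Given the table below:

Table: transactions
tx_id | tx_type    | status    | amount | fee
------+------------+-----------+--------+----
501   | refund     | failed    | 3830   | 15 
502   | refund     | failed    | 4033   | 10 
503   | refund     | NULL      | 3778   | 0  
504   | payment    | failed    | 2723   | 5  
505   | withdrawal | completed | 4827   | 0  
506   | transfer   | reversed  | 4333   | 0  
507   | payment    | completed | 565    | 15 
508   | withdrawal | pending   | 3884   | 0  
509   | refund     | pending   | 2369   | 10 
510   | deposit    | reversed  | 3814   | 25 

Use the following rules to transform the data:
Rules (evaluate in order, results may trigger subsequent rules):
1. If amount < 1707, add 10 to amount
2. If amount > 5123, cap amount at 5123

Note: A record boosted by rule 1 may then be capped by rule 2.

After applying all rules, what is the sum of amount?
34166

Step 1: Apply rule 1 to records with amount < 1707
  - 1 records get bonus of 10
  - Of these, 0 records then exceed 5123 and get capped
Step 2: Apply rule 2 to records with amount > 5123
  - 0 records (original) are capped
Step 3: Calculate final sum = 34166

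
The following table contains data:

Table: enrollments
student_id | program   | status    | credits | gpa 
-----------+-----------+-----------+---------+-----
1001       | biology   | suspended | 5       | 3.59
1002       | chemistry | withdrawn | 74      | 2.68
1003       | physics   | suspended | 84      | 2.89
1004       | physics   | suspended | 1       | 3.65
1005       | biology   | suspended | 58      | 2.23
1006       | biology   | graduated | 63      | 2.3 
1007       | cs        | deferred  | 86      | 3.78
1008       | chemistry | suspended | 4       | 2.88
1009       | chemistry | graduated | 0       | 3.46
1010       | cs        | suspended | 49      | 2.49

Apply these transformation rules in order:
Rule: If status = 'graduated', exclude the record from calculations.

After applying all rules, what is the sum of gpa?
24.19

Step 1: Identify records where status = 'graduated'
Step 2: The excluded records sum to 5.76
Step 3: Original total gpa = 29.95
Step 4: Remaining total = 29.95 - 5.76 = 24.19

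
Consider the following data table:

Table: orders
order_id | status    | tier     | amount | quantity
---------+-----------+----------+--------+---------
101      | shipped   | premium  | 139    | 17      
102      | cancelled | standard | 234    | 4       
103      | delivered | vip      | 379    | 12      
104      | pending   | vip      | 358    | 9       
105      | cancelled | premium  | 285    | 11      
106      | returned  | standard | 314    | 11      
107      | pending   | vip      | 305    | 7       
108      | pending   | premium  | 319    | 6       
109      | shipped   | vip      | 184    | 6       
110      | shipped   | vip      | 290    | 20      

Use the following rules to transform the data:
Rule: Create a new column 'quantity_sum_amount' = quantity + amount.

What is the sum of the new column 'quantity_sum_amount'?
2910

Step 1: For each record, compute quantity + amount
Example calculations:
  17 + 139 = 156
  4 + 234 = 238
  12 + 379 = 391
  ...
Step 2: Sum all derived values
Step 3: Total = 2910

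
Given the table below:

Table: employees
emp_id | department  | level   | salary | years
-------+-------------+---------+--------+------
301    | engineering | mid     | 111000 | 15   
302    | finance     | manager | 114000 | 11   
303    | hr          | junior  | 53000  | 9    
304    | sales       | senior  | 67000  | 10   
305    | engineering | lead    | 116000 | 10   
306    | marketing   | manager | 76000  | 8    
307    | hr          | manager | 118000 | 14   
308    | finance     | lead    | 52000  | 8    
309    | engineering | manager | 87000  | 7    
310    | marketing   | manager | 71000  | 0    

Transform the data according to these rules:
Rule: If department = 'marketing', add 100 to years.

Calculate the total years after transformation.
292

Step 1: Count records where department = 'marketing': 2
Step 2: Total bonus added: 2 × 100 = 200
Step 3: Original sum of years: 92
Step 4: Final sum = 92 + 200 = 292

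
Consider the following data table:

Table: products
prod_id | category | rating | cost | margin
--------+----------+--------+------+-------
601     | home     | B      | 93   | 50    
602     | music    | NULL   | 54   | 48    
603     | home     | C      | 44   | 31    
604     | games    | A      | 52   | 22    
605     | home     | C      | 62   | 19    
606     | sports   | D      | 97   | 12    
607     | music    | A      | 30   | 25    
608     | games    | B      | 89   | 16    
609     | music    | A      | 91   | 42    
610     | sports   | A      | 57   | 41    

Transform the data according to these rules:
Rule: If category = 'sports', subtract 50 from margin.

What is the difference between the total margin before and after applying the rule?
100

Step 1: Original sum of margin = 306
Step 2: 2 records have category = 'sports'
Step 3: Each affected record changes by -50
Step 4: Total change = 2 × -50 = -100
Step 5: New sum = 306 + -100 = 206
Step 6: Difference = |206 - 306| = 100
        (Sum decreased by 100)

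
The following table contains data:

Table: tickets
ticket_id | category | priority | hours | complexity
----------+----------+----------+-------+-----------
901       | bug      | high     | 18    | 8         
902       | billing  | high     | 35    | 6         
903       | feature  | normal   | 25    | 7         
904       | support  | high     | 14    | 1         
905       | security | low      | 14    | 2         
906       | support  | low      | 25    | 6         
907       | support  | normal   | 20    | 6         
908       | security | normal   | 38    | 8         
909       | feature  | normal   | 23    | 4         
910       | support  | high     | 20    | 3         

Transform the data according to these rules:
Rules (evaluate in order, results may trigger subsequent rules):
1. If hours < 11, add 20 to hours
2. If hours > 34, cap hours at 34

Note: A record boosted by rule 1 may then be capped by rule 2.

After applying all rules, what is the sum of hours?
227

Step 1: Apply rule 1 to records with hours < 11
  - 0 records get bonus of 20
  - Of these, 0 records then exceed 34 and get capped
Step 2: Apply rule 2 to records with hours > 34
  - 2 records (original) are capped
Step 3: Calculate final sum = 227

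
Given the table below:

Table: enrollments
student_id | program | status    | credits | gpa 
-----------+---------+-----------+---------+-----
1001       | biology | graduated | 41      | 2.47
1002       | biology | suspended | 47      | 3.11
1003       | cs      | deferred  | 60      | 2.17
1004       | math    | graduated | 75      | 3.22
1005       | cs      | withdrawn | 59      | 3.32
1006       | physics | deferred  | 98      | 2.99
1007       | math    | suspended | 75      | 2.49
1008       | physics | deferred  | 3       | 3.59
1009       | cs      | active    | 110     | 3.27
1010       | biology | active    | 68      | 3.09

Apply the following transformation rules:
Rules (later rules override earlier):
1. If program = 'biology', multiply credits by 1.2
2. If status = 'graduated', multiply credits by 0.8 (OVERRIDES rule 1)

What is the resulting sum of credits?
635.8

Step 1: Rule 2 takes priority for records with status = 'graduated'
  - 2 records: 116 × 0.8 = 92.8
Step 2: Rule 1 applies to remaining records with program = 'biology'
  - 2 records: 115 × 1.2 = 138.0
Step 3: Other records unchanged: 405
Step 4: Final sum = 92.8 + 138.0 + 405 = 635.8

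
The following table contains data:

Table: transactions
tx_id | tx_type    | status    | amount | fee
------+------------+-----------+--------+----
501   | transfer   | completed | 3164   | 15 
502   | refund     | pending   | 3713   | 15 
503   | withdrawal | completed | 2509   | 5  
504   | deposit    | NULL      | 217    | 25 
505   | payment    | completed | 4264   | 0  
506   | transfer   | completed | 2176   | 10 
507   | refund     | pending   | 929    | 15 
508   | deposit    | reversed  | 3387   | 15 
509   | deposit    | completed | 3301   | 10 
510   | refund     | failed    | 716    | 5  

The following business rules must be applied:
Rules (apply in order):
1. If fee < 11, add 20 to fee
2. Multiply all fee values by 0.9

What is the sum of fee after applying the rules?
193.5

Step 1: Apply Rule 1 - Add 20 to records with fee < 11
  - 5 records affected: 30 + (5 × 20) = 130
  - Unaffected records: 85
  - Sum after Rule 1: 215
Step 2: Apply Rule 2 - Multiply all by 0.9
  - 215 × 0.9 = 193.5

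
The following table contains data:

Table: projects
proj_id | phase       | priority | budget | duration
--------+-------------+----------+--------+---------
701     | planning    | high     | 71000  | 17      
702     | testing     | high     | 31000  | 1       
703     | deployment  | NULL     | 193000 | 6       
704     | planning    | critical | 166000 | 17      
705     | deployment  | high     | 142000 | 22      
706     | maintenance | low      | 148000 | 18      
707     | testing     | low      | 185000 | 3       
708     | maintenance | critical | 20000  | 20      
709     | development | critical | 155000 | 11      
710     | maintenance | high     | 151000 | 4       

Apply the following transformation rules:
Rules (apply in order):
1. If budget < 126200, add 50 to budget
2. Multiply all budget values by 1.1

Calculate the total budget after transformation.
1388365.0

Step 1: Apply Rule 1 - Add 50 to records with budget < 126200
  - 3 records affected: 122000 + (3 × 50) = 122150
  - Unaffected records: 1140000
  - Sum after Rule 1: 1262150
Step 2: Apply Rule 2 - Multiply all by 1.1
  - 1262150 × 1.1 = 1388365.0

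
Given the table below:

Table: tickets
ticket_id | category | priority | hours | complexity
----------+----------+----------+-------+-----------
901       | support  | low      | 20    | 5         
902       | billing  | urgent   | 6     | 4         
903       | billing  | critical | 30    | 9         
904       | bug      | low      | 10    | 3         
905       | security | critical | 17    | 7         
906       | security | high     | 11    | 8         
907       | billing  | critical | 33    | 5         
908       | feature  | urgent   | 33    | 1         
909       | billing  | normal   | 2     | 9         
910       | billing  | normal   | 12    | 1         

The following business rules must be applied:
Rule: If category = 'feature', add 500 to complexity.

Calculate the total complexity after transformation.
552

Step 1: Count records where category = 'feature': 1
Step 2: Total bonus added: 1 × 500 = 500
Step 3: Original sum of complexity: 52
Step 4: Final sum = 52 + 500 = 552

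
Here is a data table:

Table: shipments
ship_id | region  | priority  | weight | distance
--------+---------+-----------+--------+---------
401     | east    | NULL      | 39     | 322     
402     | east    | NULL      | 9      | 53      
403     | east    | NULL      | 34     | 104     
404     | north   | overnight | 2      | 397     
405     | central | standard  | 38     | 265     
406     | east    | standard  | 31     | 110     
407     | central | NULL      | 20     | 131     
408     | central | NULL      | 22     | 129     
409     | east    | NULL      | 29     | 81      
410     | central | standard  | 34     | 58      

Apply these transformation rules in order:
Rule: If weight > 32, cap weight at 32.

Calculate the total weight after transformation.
241

Step 1: 4 records have weight > 32
Step 2: These records originally summed to 145
Step 3: After capping: 4 × 32 = 128
Step 4: Unaffected records sum: 113
Step 5: Final sum = 128 + 113 = 241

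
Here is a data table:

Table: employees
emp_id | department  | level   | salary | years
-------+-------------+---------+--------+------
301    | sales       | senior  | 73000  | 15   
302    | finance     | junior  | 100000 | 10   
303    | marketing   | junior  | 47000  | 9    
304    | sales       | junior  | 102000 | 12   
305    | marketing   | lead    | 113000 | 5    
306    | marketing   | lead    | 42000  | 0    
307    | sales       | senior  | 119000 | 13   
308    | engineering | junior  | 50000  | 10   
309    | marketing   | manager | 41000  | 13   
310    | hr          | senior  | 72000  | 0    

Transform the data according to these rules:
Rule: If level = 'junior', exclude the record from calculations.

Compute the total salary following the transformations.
460000

Step 1: Identify records where level = 'junior'
Step 2: The excluded records sum to 299000
Step 3: Original total salary = 759000
Step 4: Remaining total = 759000 - 299000 = 460000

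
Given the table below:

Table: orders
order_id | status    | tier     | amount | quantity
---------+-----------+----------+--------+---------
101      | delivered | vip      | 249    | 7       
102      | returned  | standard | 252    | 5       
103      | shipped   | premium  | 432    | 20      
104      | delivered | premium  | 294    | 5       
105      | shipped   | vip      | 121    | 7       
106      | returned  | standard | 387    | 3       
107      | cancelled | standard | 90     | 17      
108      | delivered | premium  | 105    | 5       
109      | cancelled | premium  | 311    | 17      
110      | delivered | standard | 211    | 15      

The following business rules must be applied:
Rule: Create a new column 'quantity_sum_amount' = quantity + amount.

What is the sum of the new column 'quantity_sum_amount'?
2553

Step 1: For each record, compute quantity + amount
Example calculations:
  7 + 249 = 256
  5 + 252 = 257
  20 + 432 = 452
  ...
Step 2: Sum all derived values
Step 3: Total = 2553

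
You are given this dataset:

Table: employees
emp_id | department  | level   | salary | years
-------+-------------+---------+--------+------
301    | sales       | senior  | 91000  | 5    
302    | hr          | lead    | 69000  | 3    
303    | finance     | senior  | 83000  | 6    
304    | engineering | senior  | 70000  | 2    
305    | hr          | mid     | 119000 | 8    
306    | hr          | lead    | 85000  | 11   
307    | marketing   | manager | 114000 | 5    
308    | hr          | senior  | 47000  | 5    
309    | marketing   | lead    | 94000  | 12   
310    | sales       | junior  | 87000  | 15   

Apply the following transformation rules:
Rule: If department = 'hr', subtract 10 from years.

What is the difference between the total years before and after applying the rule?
40

Step 1: Original sum of years = 72
Step 2: 4 records have department = 'hr'
Step 3: Each affected record changes by -10
Step 4: Total change = 4 × -10 = -40
Step 5: New sum = 72 + -40 = 32
Step 6: Difference = |32 - 72| = 40
        (Sum decreased by 40)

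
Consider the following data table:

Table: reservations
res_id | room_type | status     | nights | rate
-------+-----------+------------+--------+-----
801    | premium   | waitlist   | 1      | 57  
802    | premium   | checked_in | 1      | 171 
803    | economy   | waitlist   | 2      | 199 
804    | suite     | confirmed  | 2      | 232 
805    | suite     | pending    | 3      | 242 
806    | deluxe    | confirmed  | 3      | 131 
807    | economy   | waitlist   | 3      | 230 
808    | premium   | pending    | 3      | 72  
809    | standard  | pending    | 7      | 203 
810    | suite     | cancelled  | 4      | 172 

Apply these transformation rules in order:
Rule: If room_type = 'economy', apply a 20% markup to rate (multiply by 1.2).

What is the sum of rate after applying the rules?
1794.8

Step 1: Records with room_type = 'economy' have total rate = 429
Step 2: Apply multiplier: 429 × 1.2 = 514.8
Step 3: Other records total: 1280
Step 4: Final sum = 514.8 + 1280 = 1794.8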